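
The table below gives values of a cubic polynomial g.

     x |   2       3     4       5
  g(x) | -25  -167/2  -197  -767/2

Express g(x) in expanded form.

g(x) = -3x^3 - (1/2)x^2 + x - 1

Write g(x) = ax^3 + bx^2 + cx + d. Substituting each data point gives a linear system:
  8a + 4b + 2c + d = -25
  27a + 9b + 3c + d = -167/2
  64a + 16b + 4c + d = -197
  125a + 25b + 5c + d = -767/2
Solving the system yields a = -3, b = -1/2, c = 1, d = -1.
So g(x) = -3x^3 - (1/2)x^2 + x - 1.
Check: g(5) = -767/2. ✓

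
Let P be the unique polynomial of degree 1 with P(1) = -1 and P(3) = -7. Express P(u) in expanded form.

P(u) = -3u + 2

Write P(u) = au + b. Substituting each data point gives a linear system:
  a + b = -1
  3a + b = -7
Solving the system yields a = -3, b = 2.
So P(u) = -3u + 2.
Check: P(1) = -1. ✓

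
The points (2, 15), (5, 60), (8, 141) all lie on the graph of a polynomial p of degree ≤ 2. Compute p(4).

Using the Lagrange interpolation formula with nodes 2, 5, 8:
  L_0(u) = (u - 5)(u - 8) / 18
  L_1(u) = (u - 2)(u - 8) / -9
  L_2(u) = (u - 2)(u - 5) / 18
Then p(u) = 15·L_0(u) + 60·L_1(u) + 141·L_2(u).
Expanding and collecting terms gives p(u) = 2u² + u + 5.
Evaluating at u = 4: p(4) = 41.

41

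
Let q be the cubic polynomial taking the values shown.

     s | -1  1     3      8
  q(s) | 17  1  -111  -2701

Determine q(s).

Using the Lagrange interpolation formula with nodes -1, 1, 3, 8:
  L_0(s) = (s - 1)(s - 3)(s - 8) / -72
  L_1(s) = (s + 1)(s - 3)(s - 8) / 28
  L_2(s) = (s + 1)(s - 1)(s - 8) / -40
  L_3(s) = (s + 1)(s - 1)(s - 3) / 315
Then q(s) = 17·L_0(s) + 1·L_1(s) - 111·L_2(s) - 2701·L_3(s).
Expanding and collecting terms gives q(s) = -6s³ + 6s² - 2s + 3.
Check: q(1) = 1. ✓

q(s) = -6s^3 + 6s^2 - 2s + 3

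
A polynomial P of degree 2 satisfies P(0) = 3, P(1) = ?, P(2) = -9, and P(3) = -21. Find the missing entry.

On equispaced nodes a degree-2 polynomial has vanishing third forward difference, so
  - P(0) + 3·P(1) - 3·P(2) + P(3) = 0.
Substituting the known values and solving for P(1):
  3·P(1) = -3
  P(1) = -1.

-1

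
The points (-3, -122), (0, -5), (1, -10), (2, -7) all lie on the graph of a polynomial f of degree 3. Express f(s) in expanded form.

Write f(s) = as^3 + bs^2 + cs + d. Substituting each data point gives a linear system:
  -27a + 9b - 3c + d = -122
  d = -5
  a + b + c + d = -10
  8a + 4b + 2c + d = -7
Solving the system yields a = 3, b = -5, c = -3, d = -5.
So f(s) = 3s^3 - 5s^2 - 3s - 5.
Check: f(-3) = -122. ✓

f(s) = 3s^3 - 5s^2 - 3s - 5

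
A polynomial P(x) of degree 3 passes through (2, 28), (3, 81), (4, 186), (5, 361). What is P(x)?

P(x) = 3x^3 - x^2 + x + 6

Write P(x) = ax^3 + bx^2 + cx + d. Substituting each data point gives a linear system:
  8a + 4b + 2c + d = 28
  27a + 9b + 3c + d = 81
  64a + 16b + 4c + d = 186
  125a + 25b + 5c + d = 361
Solving the system yields a = 3, b = -1, c = 1, d = 6.
So P(x) = 3x^3 - x^2 + x + 6.
Check: P(3) = 81. ✓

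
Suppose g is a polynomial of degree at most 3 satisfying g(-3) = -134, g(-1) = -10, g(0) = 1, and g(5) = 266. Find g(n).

Write g(n) = an^3 + bn^2 + cn + d. Substituting each data point gives a linear system:
  -27a + 9b - 3c + d = -134
  -a + b - c + d = -10
  d = 1
  125a + 25b + 5c + d = 266
Solving the system yields a = 3, b = -5, c = 3, d = 1.
So g(n) = 3n^3 - 5n^2 + 3n + 1.
Check: g(-3) = -134. ✓

g(n) = 3n^3 - 5n^2 + 3n + 1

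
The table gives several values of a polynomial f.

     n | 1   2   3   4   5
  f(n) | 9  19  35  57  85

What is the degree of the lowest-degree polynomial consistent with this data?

2

Forward differences of the values at n = 1, 2, 3, 4, 5:
  f  : 9  19  35  57  85
  Δ  : 10  16  22  28
  Δ^2: 6  6  6
  Δ^3: 0  0
  Δ^4: 0
The second differences are constant (6) and nonzero, while all higher differences vanish, so the minimal degree is 2.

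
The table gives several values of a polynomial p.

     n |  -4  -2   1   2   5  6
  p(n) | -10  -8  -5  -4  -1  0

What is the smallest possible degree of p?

1

Divided differences on the nodes -4, -2, 1, 2, 5, 6:
  order 0: -10  -8  -5  -4  -1  0
  order 1: 1  1  1  1  1
  order 2: 0  0  0  0
  order 3: 0  0  0
  order 4: 0  0
  order 5: 0
The order-1 divided differences are all 1 (nonzero) and every higher order vanishes, so the data lies on a polynomial of degree exactly 1.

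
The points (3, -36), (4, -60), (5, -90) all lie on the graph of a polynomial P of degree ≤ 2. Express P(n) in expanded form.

Using the Lagrange interpolation formula with nodes 3, 4, 5:
  L_0(n) = (n - 4)(n - 5) / 2
  L_1(n) = (n - 3)(n - 5) / -1
  L_2(n) = (n - 3)(n - 4) / 2
Then P(n) = -36·L_0(n) - 60·L_1(n) - 90·L_2(n).
Expanding and collecting terms gives P(n) = -3n^2 - 3n.
Check: P(5) = -90. ✓

P(n) = -3n^2 - 3n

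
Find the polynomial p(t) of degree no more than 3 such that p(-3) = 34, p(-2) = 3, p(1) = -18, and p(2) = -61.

Write p(t) = at^3 + bt^2 + ct + d. Substituting each data point gives a linear system:
  -27a + 9b - 3c + d = 34
  -8a + 4b - 2c + d = 3
  a + b + c + d = -18
  8a + 4b + 2c + d = -61
Solving the system yields a = -3, b = -6, c = -4, d = -5.
So p(t) = -3t^3 - 6t^2 - 4t - 5.
Check: p(-2) = 3. ✓

p(t) = -3t^3 - 6t^2 - 4t - 5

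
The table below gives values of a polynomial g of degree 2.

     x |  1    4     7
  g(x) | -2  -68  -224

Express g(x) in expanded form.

g(x) = -5x^2 + 3x

Write g(x) = ax^2 + bx + c. Substituting each data point gives a linear system:
  a + b + c = -2
  16a + 4b + c = -68
  49a + 7b + c = -224
Solving the system yields a = -5, b = 3, c = 0.
So g(x) = -5x^2 + 3x.
Check: g(1) = -2. ✓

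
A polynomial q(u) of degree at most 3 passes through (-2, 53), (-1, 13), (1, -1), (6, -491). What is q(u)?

Write q(u) = au^3 + bu^2 + cu + d. Substituting each data point gives a linear system:
  -8a + 4b - 2c + d = 53
  -a + b - c + d = 13
  a + b + c + d = -1
  216a + 36b + 6c + d = -491
Solving the system yields a = -3, b = 5, c = -4, d = 1.
So q(u) = -3u^3 + 5u^2 - 4u + 1.
Check: q(6) = -491. ✓

q(u) = -3u^3 + 5u^2 - 4u + 1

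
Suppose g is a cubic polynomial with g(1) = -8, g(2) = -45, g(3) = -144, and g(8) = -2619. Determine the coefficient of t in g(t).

Write g(t) = at^3 + bt^2 + ct + d. Substituting each data point gives a linear system:
  a + b + c + d = -8
  8a + 4b + 2c + d = -45
  27a + 9b + 3c + d = -144
  512a + 64b + 8c + d = -2619
Solving the system yields a = -5, b = -1, c = 1, d = -3.
So g(t) = -5t^3 - t^2 + t - 3.
The coefficient of t is 1.

1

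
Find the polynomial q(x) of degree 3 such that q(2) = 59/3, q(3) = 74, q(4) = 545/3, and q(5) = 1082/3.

q(x) = 3x^3 - (1/3)x^2 - x - 1

Write q(x) = ax^3 + bx^2 + cx + d. Substituting each data point gives a linear system:
  8a + 4b + 2c + d = 59/3
  27a + 9b + 3c + d = 74
  64a + 16b + 4c + d = 545/3
  125a + 25b + 5c + d = 1082/3
Solving the system yields a = 3, b = -1/3, c = -1, d = -1.
So q(x) = 3x^3 - (1/3)x^2 - x - 1.
Check: q(3) = 74. ✓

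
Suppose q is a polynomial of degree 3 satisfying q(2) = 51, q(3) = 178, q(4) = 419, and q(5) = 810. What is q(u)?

Write q(u) = au^3 + bu^2 + cu + d. Substituting each data point gives a linear system:
  8a + 4b + 2c + d = 51
  27a + 9b + 3c + d = 178
  64a + 16b + 4c + d = 419
  125a + 25b + 5c + d = 810
Solving the system yields a = 6, b = 3, c = -2, d = -5.
So q(u) = 6u³ + 3u² - 2u - 5.
Check: q(3) = 178. ✓

q(u) = 6u^3 + 3u^2 - 2u - 5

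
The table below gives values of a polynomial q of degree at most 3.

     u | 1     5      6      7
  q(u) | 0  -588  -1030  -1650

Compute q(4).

-294

Using the Lagrange interpolation formula with nodes 1, 5, 6, 7:
  L_0(u) = (u - 5)(u - 6)(u - 7) / -120
  L_1(u) = (u - 1)(u - 6)(u - 7) / 8
  L_2(u) = (u - 1)(u - 5)(u - 7) / -5
  L_3(u) = (u - 1)(u - 5)(u - 6) / 12
Then q(u) = 0·L_0(u) - 588·L_1(u) - 1030·L_2(u) - 1650·L_3(u).
Expanding and collecting terms gives q(u) = -5u³ + u² + 2u + 2.
Evaluating at u = 4: q(4) = -294.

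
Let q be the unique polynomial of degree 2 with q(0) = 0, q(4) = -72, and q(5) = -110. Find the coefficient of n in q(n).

-2

Write q(n) = an^2 + bn + c. Substituting each data point gives a linear system:
  c = 0
  16a + 4b + c = -72
  25a + 5b + c = -110
Solving the system yields a = -4, b = -2, c = 0.
So q(n) = -4n² - 2n.
The coefficient of n is -2.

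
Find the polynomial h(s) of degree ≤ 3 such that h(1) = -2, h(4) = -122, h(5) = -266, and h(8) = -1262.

h(s) = -3s^3 + 4s^2 + 3s - 6

Write h(s) = as^3 + bs^2 + cs + d. Substituting each data point gives a linear system:
  a + b + c + d = -2
  64a + 16b + 4c + d = -122
  125a + 25b + 5c + d = -266
  512a + 64b + 8c + d = -1262
Solving the system yields a = -3, b = 4, c = 3, d = -6.
So h(s) = -3s^3 + 4s^2 + 3s - 6.
Check: h(4) = -122. ✓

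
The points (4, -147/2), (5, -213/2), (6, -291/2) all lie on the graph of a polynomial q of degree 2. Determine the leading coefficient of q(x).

Write q(x) = ax^2 + bx + c. Substituting each data point gives a linear system:
  16a + 4b + c = -147/2
  25a + 5b + c = -213/2
  36a + 6b + c = -291/2
Solving the system yields a = -3, b = -6, c = -3/2.
So q(x) = -3x^2 - 6x - 3/2.
The leading coefficient is -3.

-3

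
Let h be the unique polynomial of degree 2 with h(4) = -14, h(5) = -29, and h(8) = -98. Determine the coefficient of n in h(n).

Write h(n) = an^2 + bn + c. Substituting each data point gives a linear system:
  16a + 4b + c = -14
  25a + 5b + c = -29
  64a + 8b + c = -98
Solving the system yields a = -2, b = 3, c = 6.
So h(n) = -2n^2 + 3n + 6.
The coefficient of n is 3.

3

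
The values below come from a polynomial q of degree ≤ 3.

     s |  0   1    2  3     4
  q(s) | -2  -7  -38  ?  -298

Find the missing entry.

On equispaced nodes a degree-3 polynomial has vanishing fourth forward difference, so
  q(0) - 4·q(1) + 6·q(2) - 4·q(3) + q(4) = 0.
Substituting the known values and solving for q(3):
  -4·q(3) = 500
  q(3) = -125.

-125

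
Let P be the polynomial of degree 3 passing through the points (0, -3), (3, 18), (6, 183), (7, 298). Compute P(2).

Write P(n) = an^3 + bn^2 + cn + d. Substituting each data point gives a linear system:
  d = -3
  27a + 9b + 3c + d = 18
  216a + 36b + 6c + d = 183
  343a + 49b + 7c + d = 298
Solving the system yields a = 1, b = -1, c = 1, d = -3.
So P(n) = n^3 - n^2 + n - 3.
Then P(2) = 3.

3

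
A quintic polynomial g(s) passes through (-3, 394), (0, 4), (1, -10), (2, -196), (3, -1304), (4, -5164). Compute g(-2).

Using the Lagrange interpolation formula with nodes -3, 0, 1, 2, 3, 4:
  L_0(s) = s(s - 1)(s - 2)(s - 3)(s - 4) / -2520
  L_1(s) = (s + 3)(s - 1)(s - 2)(s - 3)(s - 4) / 72
  L_2(s) = (s + 3)s(s - 2)(s - 3)(s - 4) / -24
  L_3(s) = (s + 3)s(s - 1)(s - 3)(s - 4) / 20
  L_4(s) = (s + 3)s(s - 1)(s - 2)(s - 4) / -36
  L_5(s) = (s + 3)s(s - 1)(s - 2)(s - 3) / 168
Then g(s) = 394·L_0(s) + 4·L_1(s) - 10·L_2(s) - 196·L_3(s) - 1304·L_4(s) - 5164·L_5(s).
Expanding and collecting terms gives g(s) = -4s⁵ - 5s⁴ + 5s³ - 6s² - 4s + 4.
Evaluating at s = -2: g(-2) = -4.

-4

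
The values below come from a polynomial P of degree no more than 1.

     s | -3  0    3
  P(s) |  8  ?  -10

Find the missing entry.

-1

On equispaced nodes a degree-1 polynomial has vanishing second forward difference, so
  P(-3) - 2·P(0) + P(3) = 0.
Substituting the known values and solving for P(0):
  -2·P(0) = 2
  P(0) = -1.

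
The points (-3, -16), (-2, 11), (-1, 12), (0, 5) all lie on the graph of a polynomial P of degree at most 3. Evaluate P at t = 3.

116

Write P(t) = at^3 + bt^2 + ct + d. Substituting each data point gives a linear system:
  -27a + 9b - 3c + d = -16
  -8a + 4b - 2c + d = 11
  -a + b - c + d = 12
  d = 5
Solving the system yields a = 3, b = 5, c = -5, d = 5.
So P(t) = 3t^3 + 5t^2 - 5t + 5.
Then P(3) = 116.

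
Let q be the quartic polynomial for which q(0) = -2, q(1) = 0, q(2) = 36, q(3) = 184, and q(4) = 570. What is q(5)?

1368

Forward differences of the values at t = 0, 1, 2, 3, 4:
  q  : -2  0  36  184  570
  Δ  : 2  36  148  386
  Δ^2: 34  112  238
  Δ^3: 78  126
  Δ^4: 48
The fourth differences are constant, confirming degree 4.
Interpolating (Newton forward form) and evaluating at t = 5 gives q(5) = 1368.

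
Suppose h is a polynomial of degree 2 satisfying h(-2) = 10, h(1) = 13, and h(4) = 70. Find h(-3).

21

Using the Lagrange interpolation formula with nodes -2, 1, 4:
  L_0(t) = (t - 1)(t - 4) / 18
  L_1(t) = (t + 2)(t - 4) / -9
  L_2(t) = (t + 2)(t - 1) / 18
Then h(t) = 10·L_0(t) + 13·L_1(t) + 70·L_2(t).
Expanding and collecting terms gives h(t) = 3t^2 + 4t + 6.
Evaluating at t = -3: h(-3) = 21.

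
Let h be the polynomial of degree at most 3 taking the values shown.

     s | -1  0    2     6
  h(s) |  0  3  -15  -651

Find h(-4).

159

Using the Lagrange interpolation formula with nodes -1, 0, 2, 6:
  L_0(s) = s(s - 2)(s - 6) / -21
  L_1(s) = (s + 1)(s - 2)(s - 6) / 12
  L_2(s) = (s + 1)s(s - 6) / -24
  L_3(s) = (s + 1)s(s - 2) / 168
Then h(s) = 0·L_0(s) + 3·L_1(s) - 15·L_2(s) - 651·L_3(s).
Expanding and collecting terms gives h(s) = -3s³ - s² + 5s + 3.
Evaluating at s = -4: h(-4) = 159.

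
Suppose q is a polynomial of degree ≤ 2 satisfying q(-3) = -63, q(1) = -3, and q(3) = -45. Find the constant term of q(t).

0

Write q(t) = at^2 + bt + c. Substituting each data point gives a linear system:
  9a - 3b + c = -63
  a + b + c = -3
  9a + 3b + c = -45
Solving the system yields a = -6, b = 3, c = 0.
So q(t) = -6t^2 + 3t.
The constant term is 0.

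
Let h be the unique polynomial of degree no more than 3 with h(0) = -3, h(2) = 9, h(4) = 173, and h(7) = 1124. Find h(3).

60

Using the Lagrange interpolation formula with nodes 0, 2, 4, 7:
  L_0(s) = (s - 2)(s - 4)(s - 7) / -56
  L_1(s) = s(s - 4)(s - 7) / 20
  L_2(s) = s(s - 2)(s - 7) / -24
  L_3(s) = s(s - 2)(s - 4) / 105
Then h(s) = -3·L_0(s) + 9·L_1(s) + 173·L_2(s) + 1124·L_3(s).
Expanding and collecting terms gives h(s) = 4s³ - 5s² - 3.
Evaluating at s = 3: h(3) = 60.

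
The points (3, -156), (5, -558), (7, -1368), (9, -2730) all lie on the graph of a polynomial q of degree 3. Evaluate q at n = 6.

Write q(n) = an^3 + bn^2 + cn + d. Substituting each data point gives a linear system:
  27a + 9b + 3c + d = -156
  125a + 25b + 5c + d = -558
  343a + 49b + 7c + d = -1368
  729a + 81b + 9c + d = -2730
Solving the system yields a = -3, b = -6, c = -6, d = -3.
So q(n) = -3n^3 - 6n^2 - 6n - 3.
Then q(6) = -903.

-903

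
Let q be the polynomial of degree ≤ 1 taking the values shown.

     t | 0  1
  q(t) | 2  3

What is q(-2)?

0

Using the Lagrange interpolation formula with nodes 0, 1:
  L_0(t) = (t - 1) / -1
  L_1(t) = t / 1
Then q(t) = 2·L_0(t) + 3·L_1(t).
Expanding and collecting terms gives q(t) = t + 2.
Evaluating at t = -2: q(-2) = 0.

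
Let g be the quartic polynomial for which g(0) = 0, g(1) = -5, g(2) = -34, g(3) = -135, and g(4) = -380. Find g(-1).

5

Forward differences of the values at u = 0, 1, 2, 3, 4:
  g  : 0  -5  -34  -135  -380
  Δ  : -5  -29  -101  -245
  Δ^2: -24  -72  -144
  Δ^3: -48  -72
  Δ^4: -24
The fourth differences are constant, confirming degree 4.
Interpolating (Newton forward form) and evaluating at u = -1 gives g(-1) = 5.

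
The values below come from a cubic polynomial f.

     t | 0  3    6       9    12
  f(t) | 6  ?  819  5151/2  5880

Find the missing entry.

The 4 known points determine the degree-3 polynomial uniquely.
Write f(t) = at^3 + bt^2 + ct + d. Substituting each data point gives a linear system:
  d = 6
  216a + 36b + 6c + d = 819
  729a + 81b + 9c + d = 5151/2
  1728a + 144b + 12c + d = 5880
Solving the system yields a = 3, b = 5, c = -5/2, d = 6.
So f(t) = 3t³ + 5t² - (5/2)t + 6.
Then f(3) = 249/2.

249/2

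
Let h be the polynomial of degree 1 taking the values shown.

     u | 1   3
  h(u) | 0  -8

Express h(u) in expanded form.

Using the Lagrange interpolation formula with nodes 1, 3:
  L_0(u) = (u - 3) / -2
  L_1(u) = (u - 1) / 2
Then h(u) = 0·L_0(u) - 8·L_1(u).
Expanding and collecting terms gives h(u) = -4u + 4.
Check: h(3) = -8. ✓

h(u) = -4u + 4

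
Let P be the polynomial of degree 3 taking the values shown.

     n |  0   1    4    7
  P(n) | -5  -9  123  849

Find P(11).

Using the Lagrange interpolation formula with nodes 0, 1, 4, 7:
  L_0(n) = (n - 1)(n - 4)(n - 7) / -28
  L_1(n) = n(n - 4)(n - 7) / 18
  L_2(n) = n(n - 1)(n - 7) / -36
  L_3(n) = n(n - 1)(n - 4) / 126
Then P(n) = -5·L_0(n) - 9·L_1(n) + 123·L_2(n) + 849·L_3(n).
Expanding and collecting terms gives P(n) = 3n^3 - 3n^2 - 4n - 5.
Evaluating at n = 11: P(11) = 3581.

3581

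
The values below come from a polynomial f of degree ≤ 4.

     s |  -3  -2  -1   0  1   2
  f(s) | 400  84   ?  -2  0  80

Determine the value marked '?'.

8

On equispaced nodes a degree-4 polynomial has vanishing fifth forward difference, so
  - f(-3) + 5·f(-2) - 10·f(-1) + 10·f(0) - 5·f(1) + f(2) = 0.
Substituting the known values and solving for f(-1):
  -10·f(-1) = -80
  f(-1) = 8.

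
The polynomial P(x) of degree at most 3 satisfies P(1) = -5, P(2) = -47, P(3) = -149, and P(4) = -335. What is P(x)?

P(x) = -4x^3 - 6x^2 + 4x + 1

Write P(x) = ax^3 + bx^2 + cx + d. Substituting each data point gives a linear system:
  a + b + c + d = -5
  8a + 4b + 2c + d = -47
  27a + 9b + 3c + d = -149
  64a + 16b + 4c + d = -335
Solving the system yields a = -4, b = -6, c = 4, d = 1.
So P(x) = -4x^3 - 6x^2 + 4x + 1.
Check: P(4) = -335. ✓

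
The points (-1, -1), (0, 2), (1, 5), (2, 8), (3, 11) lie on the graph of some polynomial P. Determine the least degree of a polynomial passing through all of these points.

Forward differences of the values at n = -1, 0, 1, 2, 3:
  P  : -1  2  5  8  11
  Δ  : 3  3  3  3
  Δ^2: 0  0  0
  Δ^3: 0  0
  Δ^4: 0
The first differences are constant (3) and nonzero, while all higher differences vanish, so the minimal degree is 1.

1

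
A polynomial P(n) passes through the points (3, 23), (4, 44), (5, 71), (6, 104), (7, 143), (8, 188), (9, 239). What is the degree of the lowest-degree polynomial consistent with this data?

2

Forward differences of the values at n = 3, 4, 5, 6, 7, 8, 9:
  P  : 23  44  71  104  143  188  239
  Δ  : 21  27  33  39  45  51
  Δ^2: 6  6  6  6  6
  Δ^3: 0  0  0  0
  Δ^4: 0  0  0
  Δ^5: 0  0
  Δ^6: 0
The second differences are constant (6) and nonzero, while all higher differences vanish, so the minimal degree is 2.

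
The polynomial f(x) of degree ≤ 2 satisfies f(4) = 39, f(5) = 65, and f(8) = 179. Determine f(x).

Using the Lagrange interpolation formula with nodes 4, 5, 8:
  L_0(x) = (x - 5)(x - 8) / 4
  L_1(x) = (x - 4)(x - 8) / -3
  L_2(x) = (x - 4)(x - 5) / 12
Then f(x) = 39·L_0(x) + 65·L_1(x) + 179·L_2(x).
Expanding and collecting terms gives f(x) = 3x^2 - x - 5.
Check: f(5) = 65. ✓

f(x) = 3x^2 - x - 5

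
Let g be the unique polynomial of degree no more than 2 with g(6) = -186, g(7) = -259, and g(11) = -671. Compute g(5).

Using the Lagrange interpolation formula with nodes 6, 7, 11:
  L_0(t) = (t - 7)(t - 11) / 5
  L_1(t) = (t - 6)(t - 11) / -4
  L_2(t) = (t - 6)(t - 7) / 20
Then g(t) = -186·L_0(t) - 259·L_1(t) - 671·L_2(t).
Expanding and collecting terms gives g(t) = -6t^2 + 5t.
Evaluating at t = 5: g(5) = -125.

-125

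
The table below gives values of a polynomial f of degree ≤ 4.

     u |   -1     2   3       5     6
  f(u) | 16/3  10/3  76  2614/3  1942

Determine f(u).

Write f(u) = au^4 + bu^3 + cu^2 + du + e. Substituting each data point gives a linear system:
  a - b + c - d + e = 16/3
  16a + 8b + 4c + 2d + e = 10/3
  81a + 27b + 9c + 3d + e = 76
  625a + 125b + 25c + 5d + e = 2614/3
  1296a + 216b + 36c + 6d + e = 1942
Solving the system yields a = 2, b = -3, c = 1/3, d = -2, e = -2.
So f(u) = 2u⁴ - 3u³ + (1/3)u² - 2u - 2.
Check: f(5) = 2614/3. ✓

f(u) = 2u^4 - 3u^3 + (1/3)u^2 - 2u - 2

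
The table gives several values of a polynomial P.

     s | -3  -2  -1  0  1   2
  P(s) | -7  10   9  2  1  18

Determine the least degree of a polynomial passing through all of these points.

3

Forward differences of the values at s = -3, -2, -1, 0, 1, 2:
  P  : -7  10  9  2  1  18
  Δ  : 17  -1  -7  -1  17
  Δ^2: -18  -6  6  18
  Δ^3: 12  12  12
  Δ^4: 0  0
  Δ^5: 0
The third differences are constant (12) and nonzero, while all higher differences vanish, so the minimal degree is 3.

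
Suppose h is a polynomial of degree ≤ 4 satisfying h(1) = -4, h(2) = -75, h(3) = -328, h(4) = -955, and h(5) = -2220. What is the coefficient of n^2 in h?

-4

Write h(n) = an^4 + bn^3 + cn^2 + dn + e. Substituting each data point gives a linear system:
  a + b + c + d + e = -4
  16a + 8b + 4c + 2d + e = -75
  81a + 27b + 9c + 3d + e = -328
  256a + 64b + 16c + 4d + e = -955
  625a + 125b + 25c + 5d + e = -2220
Solving the system yields a = -3, b = -2, c = -4, d = 0, e = 5.
So h(n) = -3n⁴ - 2n³ - 4n² + 5.
The coefficient of n^2 is -4.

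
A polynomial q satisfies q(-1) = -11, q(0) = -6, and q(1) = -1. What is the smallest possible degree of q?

1

Forward differences of the values at t = -1, 0, 1:
  q  : -11  -6  -1
  Δ  : 5  5
  Δ^2: 0
The first differences are constant (5) and nonzero, while all higher differences vanish, so the minimal degree is 1.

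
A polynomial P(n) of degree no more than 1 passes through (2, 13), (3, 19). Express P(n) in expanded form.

Write P(n) = an + b. Substituting each data point gives a linear system:
  2a + b = 13
  3a + b = 19
Solving the system yields a = 6, b = 1.
So P(n) = 6n + 1.
Check: P(3) = 19. ✓

P(n) = 6n + 1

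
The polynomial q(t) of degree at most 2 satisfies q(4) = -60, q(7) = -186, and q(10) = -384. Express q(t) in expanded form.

Using the Lagrange interpolation formula with nodes 4, 7, 10:
  L_0(t) = (t - 7)(t - 10) / 18
  L_1(t) = (t - 4)(t - 10) / -9
  L_2(t) = (t - 4)(t - 7) / 18
Then q(t) = -60·L_0(t) - 186·L_1(t) - 384·L_2(t).
Expanding and collecting terms gives q(t) = -4t^2 + 2t - 4.
Check: q(4) = -60. ✓

q(t) = -4t^2 + 2t - 4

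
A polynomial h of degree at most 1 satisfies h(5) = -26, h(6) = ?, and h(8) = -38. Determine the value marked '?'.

The 2 known points determine the degree-1 polynomial uniquely.
Write h(t) = at + b. Substituting each data point gives a linear system:
  5a + b = -26
  8a + b = -38
Solving the system yields a = -4, b = -6.
So h(t) = -4t - 6.
Then h(6) = -30.

-30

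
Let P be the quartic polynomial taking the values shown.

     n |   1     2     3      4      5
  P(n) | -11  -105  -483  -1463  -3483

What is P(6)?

-7101

Write P(n) = an^4 + bn^3 + cn^2 + dn + e. Substituting each data point gives a linear system:
  a + b + c + d + e = -11
  16a + 8b + 4c + 2d + e = -105
  81a + 27b + 9c + 3d + e = -483
  256a + 64b + 16c + 4d + e = -1463
  625a + 125b + 25c + 5d + e = -3483
Solving the system yields a = -5, b = -3, c = 1, d = -1, e = -3.
So P(n) = -5n^4 - 3n^3 + n^2 - n - 3.
Then P(6) = -7101.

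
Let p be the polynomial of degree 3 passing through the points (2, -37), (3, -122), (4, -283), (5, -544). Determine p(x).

Using the Lagrange interpolation formula with nodes 2, 3, 4, 5:
  L_0(x) = (x - 3)(x - 4)(x - 5) / -6
  L_1(x) = (x - 2)(x - 4)(x - 5) / 2
  L_2(x) = (x - 2)(x - 3)(x - 5) / -2
  L_3(x) = (x - 2)(x - 3)(x - 4) / 6
Then p(x) = -37·L_0(x) - 122·L_1(x) - 283·L_2(x) - 544·L_3(x).
Expanding and collecting terms gives p(x) = -4x^3 - 2x^2 + x + 1.
Check: p(5) = -544. ✓

p(x) = -4x^3 - 2x^2 + x + 1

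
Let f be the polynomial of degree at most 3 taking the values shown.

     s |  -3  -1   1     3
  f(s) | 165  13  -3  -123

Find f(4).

-297

Write f(s) = as^3 + bs^2 + cs + d. Substituting each data point gives a linear system:
  -27a + 9b - 3c + d = 165
  -a + b - c + d = 13
  a + b + c + d = -3
  27a + 9b + 3c + d = -123
Solving the system yields a = -5, b = 2, c = -3, d = 3.
So f(s) = -5s^3 + 2s^2 - 3s + 3.
Then f(4) = -297.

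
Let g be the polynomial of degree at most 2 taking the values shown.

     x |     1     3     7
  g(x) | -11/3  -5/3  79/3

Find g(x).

g(x) = x^2 - 3x - 5/3

Write g(x) = ax^2 + bx + c. Substituting each data point gives a linear system:
  a + b + c = -11/3
  9a + 3b + c = -5/3
  49a + 7b + c = 79/3
Solving the system yields a = 1, b = -3, c = -5/3.
So g(x) = x^2 - 3x - 5/3.
Check: g(7) = 79/3. ✓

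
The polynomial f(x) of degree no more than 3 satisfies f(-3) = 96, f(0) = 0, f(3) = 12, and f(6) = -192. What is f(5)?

Using the Lagrange interpolation formula with nodes -3, 0, 3, 6:
  L_0(x) = x(x - 3)(x - 6) / -162
  L_1(x) = (x + 3)(x - 3)(x - 6) / 54
  L_2(x) = (x + 3)x(x - 6) / -54
  L_3(x) = (x + 3)x(x - 3) / 162
Then f(x) = 96·L_0(x) + 0·L_1(x) + 12·L_2(x) - 192·L_3(x).
Expanding and collecting terms gives f(x) = -2x^3 + 6x^2 + 4x.
Evaluating at x = 5: f(5) = -80.

-80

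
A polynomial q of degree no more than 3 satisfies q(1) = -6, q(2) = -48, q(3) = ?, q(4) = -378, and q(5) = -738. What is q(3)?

-160

On equispaced nodes a degree-3 polynomial has vanishing fourth forward difference, so
  q(1) - 4·q(2) + 6·q(3) - 4·q(4) + q(5) = 0.
Substituting the known values and solving for q(3):
  6·q(3) = -960
  q(3) = -160.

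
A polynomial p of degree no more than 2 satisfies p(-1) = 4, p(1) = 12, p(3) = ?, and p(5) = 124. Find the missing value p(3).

The 3 known points determine the degree-2 polynomial uniquely.
Write p(n) = an^2 + bn + c. Substituting each data point gives a linear system:
  a - b + c = 4
  a + b + c = 12
  25a + 5b + c = 124
Solving the system yields a = 4, b = 4, c = 4.
So p(n) = 4n^2 + 4n + 4.
Then p(3) = 52.

52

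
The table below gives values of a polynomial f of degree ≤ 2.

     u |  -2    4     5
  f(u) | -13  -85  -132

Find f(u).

f(u) = -5u^2 - 2u + 3

Write f(u) = au^2 + bu + c. Substituting each data point gives a linear system:
  4a - 2b + c = -13
  16a + 4b + c = -85
  25a + 5b + c = -132
Solving the system yields a = -5, b = -2, c = 3.
So f(u) = -5u^2 - 2u + 3.
Check: f(4) = -85. ✓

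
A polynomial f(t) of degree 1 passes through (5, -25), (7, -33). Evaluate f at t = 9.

-41

Write f(t) = at + b. Substituting each data point gives a linear system:
  5a + b = -25
  7a + b = -33
Solving the system yields a = -4, b = -5.
So f(t) = -4t - 5.
Then f(9) = -41.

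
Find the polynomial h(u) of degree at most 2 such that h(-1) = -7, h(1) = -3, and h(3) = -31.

Write h(u) = au^2 + bu + c. Substituting each data point gives a linear system:
  a - b + c = -7
  a + b + c = -3
  9a + 3b + c = -31
Solving the system yields a = -4, b = 2, c = -1.
So h(u) = -4u^2 + 2u - 1.
Check: h(-1) = -7. ✓

h(u) = -4u^2 + 2u - 1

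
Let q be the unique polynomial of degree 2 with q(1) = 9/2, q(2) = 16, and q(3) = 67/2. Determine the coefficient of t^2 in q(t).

Write q(t) = at^2 + bt + c. Substituting each data point gives a linear system:
  a + b + c = 9/2
  4a + 2b + c = 16
  9a + 3b + c = 67/2
Solving the system yields a = 3, b = 5/2, c = -1.
So q(t) = 3t^2 + (5/2)t - 1.
The leading coefficient is 3.

3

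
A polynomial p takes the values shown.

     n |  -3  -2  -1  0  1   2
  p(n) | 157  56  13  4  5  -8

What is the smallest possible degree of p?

3

Forward differences of the values at n = -3, -2, -1, 0, 1, 2:
  p  : 157  56  13  4  5  -8
  Δ  : -101  -43  -9  1  -13
  Δ^2: 58  34  10  -14
  Δ^3: -24  -24  -24
  Δ^4: 0  0
  Δ^5: 0
The third differences are constant (-24) and nonzero, while all higher differences vanish, so the minimal degree is 3.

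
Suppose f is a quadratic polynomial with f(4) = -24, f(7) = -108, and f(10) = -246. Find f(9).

Using the Lagrange interpolation formula with nodes 4, 7, 10:
  L_0(t) = (t - 7)(t - 10) / 18
  L_1(t) = (t - 4)(t - 10) / -9
  L_2(t) = (t - 4)(t - 7) / 18
Then f(t) = -24·L_0(t) - 108·L_1(t) - 246·L_2(t).
Expanding and collecting terms gives f(t) = -3t^2 + 5t + 4.
Evaluating at t = 9: f(9) = -194.

-194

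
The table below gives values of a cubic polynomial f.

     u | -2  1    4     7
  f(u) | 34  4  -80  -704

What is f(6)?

Forward differences of the values at u = -2, 1, 4, 7:
  f  : 34  4  -80  -704
  Δ  : -30  -84  -624
  Δ^2: -54  -540
  Δ^3: -486
The third differences are constant, confirming degree 3.
Interpolating (Newton forward form) and evaluating at u = 6 gives f(6) = -406.

-406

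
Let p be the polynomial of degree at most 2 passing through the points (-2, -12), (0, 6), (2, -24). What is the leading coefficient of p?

Write p(s) = as^2 + bs + c. Substituting each data point gives a linear system:
  4a - 2b + c = -12
  c = 6
  4a + 2b + c = -24
Solving the system yields a = -6, b = -3, c = 6.
So p(s) = -6s^2 - 3s + 6.
The leading coefficient is -6.

-6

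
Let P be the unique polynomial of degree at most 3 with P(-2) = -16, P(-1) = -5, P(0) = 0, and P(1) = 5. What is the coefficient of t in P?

4

Write P(t) = at^3 + bt^2 + ct + d. Substituting each data point gives a linear system:
  -8a + 4b - 2c + d = -16
  -a + b - c + d = -5
  d = 0
  a + b + c + d = 5
Solving the system yields a = 1, b = 0, c = 4, d = 0.
So P(t) = t^3 + 4t.
The coefficient of t is 4.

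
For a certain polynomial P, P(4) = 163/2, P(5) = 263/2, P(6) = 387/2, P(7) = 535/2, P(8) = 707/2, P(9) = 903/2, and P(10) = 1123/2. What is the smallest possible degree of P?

Forward differences of the values at n = 4, 5, 6, 7, 8, 9, 10:
  P  : 163/2  263/2  387/2  535/2  707/2  903/2  1123/2
  Δ  : 50  62  74  86  98  110
  Δ^2: 12  12  12  12  12
  Δ^3: 0  0  0  0
  Δ^4: 0  0  0
  Δ^5: 0  0
  Δ^6: 0
The second differences are constant (12) and nonzero, while all higher differences vanish, so the minimal degree is 2.

2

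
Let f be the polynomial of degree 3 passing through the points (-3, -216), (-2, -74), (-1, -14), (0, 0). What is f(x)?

f(x) = 6x^3 - 5x^2 + 3x

Write f(x) = ax^3 + bx^2 + cx + d. Substituting each data point gives a linear system:
  -27a + 9b - 3c + d = -216
  -8a + 4b - 2c + d = -74
  -a + b - c + d = -14
  d = 0
Solving the system yields a = 6, b = -5, c = 3, d = 0.
So f(x) = 6x³ - 5x² + 3x.
Check: f(-1) = -14. ✓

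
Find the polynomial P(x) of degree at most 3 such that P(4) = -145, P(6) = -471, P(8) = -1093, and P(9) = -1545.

P(x) = -2x^3 - x^2 - x + 3

Write P(x) = ax^3 + bx^2 + cx + d. Substituting each data point gives a linear system:
  64a + 16b + 4c + d = -145
  216a + 36b + 6c + d = -471
  512a + 64b + 8c + d = -1093
  729a + 81b + 9c + d = -1545
Solving the system yields a = -2, b = -1, c = -1, d = 3.
So P(x) = -2x^3 - x^2 - x + 3.
Check: P(6) = -471. ✓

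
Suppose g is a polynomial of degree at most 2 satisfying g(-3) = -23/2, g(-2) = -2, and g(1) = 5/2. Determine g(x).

g(x) = -2x^2 - (1/2)x + 5

Write g(x) = ax^2 + bx + c. Substituting each data point gives a linear system:
  9a - 3b + c = -23/2
  4a - 2b + c = -2
  a + b + c = 5/2
Solving the system yields a = -2, b = -1/2, c = 5.
So g(x) = -2x^2 - (1/2)x + 5.
Check: g(-2) = -2. ✓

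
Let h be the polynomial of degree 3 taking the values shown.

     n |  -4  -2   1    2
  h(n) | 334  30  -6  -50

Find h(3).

Using the Lagrange interpolation formula with nodes -4, -2, 1, 2:
  L_0(n) = (n + 2)(n - 1)(n - 2) / -60
  L_1(n) = (n + 4)(n - 1)(n - 2) / 24
  L_2(n) = (n + 4)(n + 2)(n - 2) / -15
  L_3(n) = (n + 4)(n + 2)(n - 1) / 24
Then h(n) = 334·L_0(n) + 30·L_1(n) - 6·L_2(n) - 50·L_3(n).
Expanding and collecting terms gives h(n) = -6n^3 - 2n^2 + 4n - 2.
Evaluating at n = 3: h(3) = -170.

-170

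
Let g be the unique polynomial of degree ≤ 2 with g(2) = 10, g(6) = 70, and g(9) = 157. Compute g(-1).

Write g(u) = au^2 + bu + c. Substituting each data point gives a linear system:
  4a + 2b + c = 10
  36a + 6b + c = 70
  81a + 9b + c = 157
Solving the system yields a = 2, b = -1, c = 4.
So g(u) = 2u^2 - u + 4.
Then g(-1) = 7.

7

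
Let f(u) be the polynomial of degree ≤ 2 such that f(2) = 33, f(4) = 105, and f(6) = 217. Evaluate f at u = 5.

Using the Lagrange interpolation formula with nodes 2, 4, 6:
  L_0(u) = (u - 4)(u - 6) / 8
  L_1(u) = (u - 2)(u - 6) / -4
  L_2(u) = (u - 2)(u - 4) / 8
Then f(u) = 33·L_0(u) + 105·L_1(u) + 217·L_2(u).
Expanding and collecting terms gives f(u) = 5u^2 + 6u + 1.
Evaluating at u = 5: f(5) = 156.

156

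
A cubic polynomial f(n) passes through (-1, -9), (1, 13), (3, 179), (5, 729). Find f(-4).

Using the Lagrange interpolation formula with nodes -1, 1, 3, 5:
  L_0(n) = (n - 1)(n - 3)(n - 5) / -48
  L_1(n) = (n + 1)(n - 3)(n - 5) / 16
  L_2(n) = (n + 1)(n - 1)(n - 5) / -16
  L_3(n) = (n + 1)(n - 1)(n - 3) / 48
Then f(n) = -9·L_0(n) + 13·L_1(n) + 179·L_2(n) + 729·L_3(n).
Expanding and collecting terms gives f(n) = 5n^3 + 3n^2 + 6n - 1.
Evaluating at n = -4: f(-4) = -297.

-297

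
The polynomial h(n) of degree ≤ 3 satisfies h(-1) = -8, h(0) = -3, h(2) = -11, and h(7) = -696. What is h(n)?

Write h(n) = an^3 + bn^2 + cn + d. Substituting each data point gives a linear system:
  -a + b - c + d = -8
  d = -3
  8a + 4b + 2c + d = -11
  343a + 49b + 7c + d = -696
Solving the system yields a = -2, b = -1, c = 6, d = -3.
So h(n) = -2n^3 - n^2 + 6n - 3.
Check: h(2) = -11. ✓

h(n) = -2n^3 - n^2 + 6n - 3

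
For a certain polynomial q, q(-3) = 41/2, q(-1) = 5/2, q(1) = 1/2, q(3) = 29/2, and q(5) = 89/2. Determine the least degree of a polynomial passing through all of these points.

Forward differences of the values at x = -3, -1, 1, 3, 5:
  q  : 41/2  5/2  1/2  29/2  89/2
  Δ  : -18  -2  14  30
  Δ^2: 16  16  16
  Δ^3: 0  0
  Δ^4: 0
The second differences are constant (16) and nonzero, while all higher differences vanish, so the minimal degree is 2.

2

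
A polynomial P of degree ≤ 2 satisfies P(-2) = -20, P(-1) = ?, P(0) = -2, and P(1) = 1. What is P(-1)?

The 3 known points determine the degree-2 polynomial uniquely.
Write P(n) = an^2 + bn + c. Substituting each data point gives a linear system:
  4a - 2b + c = -20
  c = -2
  a + b + c = 1
Solving the system yields a = -2, b = 5, c = -2.
So P(n) = -2n^2 + 5n - 2.
Then P(-1) = -9.

-9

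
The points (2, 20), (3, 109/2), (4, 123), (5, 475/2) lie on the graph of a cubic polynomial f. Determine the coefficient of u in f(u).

Write f(u) = au^3 + bu^2 + cu + d. Substituting each data point gives a linear system:
  8a + 4b + 2c + d = 20
  27a + 9b + 3c + d = 109/2
  64a + 16b + 4c + d = 123
  125a + 25b + 5c + d = 475/2
Solving the system yields a = 2, b = -1, c = 3/2, d = 5.
So f(u) = 2u^3 - u^2 + (3/2)u + 5.
The coefficient of u is 3/2.

3/2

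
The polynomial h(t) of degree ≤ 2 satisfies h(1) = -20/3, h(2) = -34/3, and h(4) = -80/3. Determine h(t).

h(t) = -t^2 - (5/3)t - 4

Write h(t) = at^2 + bt + c. Substituting each data point gives a linear system:
  a + b + c = -20/3
  4a + 2b + c = -34/3
  16a + 4b + c = -80/3
Solving the system yields a = -1, b = -5/3, c = -4.
So h(t) = -t^2 - (5/3)t - 4.
Check: h(4) = -80/3. ✓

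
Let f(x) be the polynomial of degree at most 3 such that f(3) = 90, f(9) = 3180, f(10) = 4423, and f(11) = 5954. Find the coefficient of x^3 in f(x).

5

Write f(x) = ax^3 + bx^2 + cx + d. Substituting each data point gives a linear system:
  27a + 9b + 3c + d = 90
  729a + 81b + 9c + d = 3180
  1000a + 100b + 10c + d = 4423
  1331a + 121b + 11c + d = 5954
Solving the system yields a = 5, b = -6, c = 2, d = 3.
So f(x) = 5x³ - 6x² + 2x + 3.
The leading coefficient is 5.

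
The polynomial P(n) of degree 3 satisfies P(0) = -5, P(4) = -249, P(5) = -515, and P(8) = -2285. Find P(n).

P(n) = -5n^3 + 4n^2 + 3n - 5

Write P(n) = an^3 + bn^2 + cn + d. Substituting each data point gives a linear system:
  d = -5
  64a + 16b + 4c + d = -249
  125a + 25b + 5c + d = -515
  512a + 64b + 8c + d = -2285
Solving the system yields a = -5, b = 4, c = 3, d = -5.
So P(n) = -5n³ + 4n² + 3n - 5.
Check: P(4) = -249. ✓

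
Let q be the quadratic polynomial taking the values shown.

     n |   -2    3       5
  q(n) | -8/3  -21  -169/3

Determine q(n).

q(n) = -2n^2 - (5/3)n + 2

Write q(n) = an^2 + bn + c. Substituting each data point gives a linear system:
  4a - 2b + c = -8/3
  9a + 3b + c = -21
  25a + 5b + c = -169/3
Solving the system yields a = -2, b = -5/3, c = 2.
So q(n) = -2n^2 - (5/3)n + 2.
Check: q(3) = -21. ✓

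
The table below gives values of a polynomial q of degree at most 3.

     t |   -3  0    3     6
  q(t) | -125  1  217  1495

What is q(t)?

Using the Lagrange interpolation formula with nodes -3, 0, 3, 6:
  L_0(t) = t(t - 3)(t - 6) / -162
  L_1(t) = (t + 3)(t - 3)(t - 6) / 54
  L_2(t) = (t + 3)t(t - 6) / -54
  L_3(t) = (t + 3)t(t - 3) / 162
Then q(t) = -125·L_0(t) + 1·L_1(t) + 217·L_2(t) + 1495·L_3(t).
Expanding and collecting terms gives q(t) = 6t^3 + 5t^2 + 3t + 1.
Check: q(-3) = -125. ✓

q(t) = 6t^3 + 5t^2 + 3t + 1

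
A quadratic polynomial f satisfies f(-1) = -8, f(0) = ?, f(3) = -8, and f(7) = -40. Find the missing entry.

-5

The 3 known points determine the degree-2 polynomial uniquely.
Write f(t) = at^2 + bt + c. Substituting each data point gives a linear system:
  a - b + c = -8
  9a + 3b + c = -8
  49a + 7b + c = -40
Solving the system yields a = -1, b = 2, c = -5.
So f(t) = -t² + 2t - 5.
Then f(0) = -5.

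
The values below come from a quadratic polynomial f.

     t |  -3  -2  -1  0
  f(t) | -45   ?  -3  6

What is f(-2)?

-20

The 3 known points determine the degree-2 polynomial uniquely.
Write f(t) = at^2 + bt + c. Substituting each data point gives a linear system:
  9a - 3b + c = -45
  a - b + c = -3
  c = 6
Solving the system yields a = -4, b = 5, c = 6.
So f(t) = -4t^2 + 5t + 6.
Then f(-2) = -20.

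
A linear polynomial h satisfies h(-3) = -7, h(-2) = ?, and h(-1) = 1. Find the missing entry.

-3

On equispaced nodes a degree-1 polynomial has vanishing second forward difference, so
  h(-3) - 2·h(-2) + h(-1) = 0.
Substituting the known values and solving for h(-2):
  -2·h(-2) = 6
  h(-2) = -3.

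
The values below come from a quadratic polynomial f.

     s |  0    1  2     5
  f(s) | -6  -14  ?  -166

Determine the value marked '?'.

The 3 known points determine the degree-2 polynomial uniquely.
Write f(s) = as^2 + bs + c. Substituting each data point gives a linear system:
  c = -6
  a + b + c = -14
  25a + 5b + c = -166
Solving the system yields a = -6, b = -2, c = -6.
So f(s) = -6s^2 - 2s - 6.
Then f(2) = -34.

-34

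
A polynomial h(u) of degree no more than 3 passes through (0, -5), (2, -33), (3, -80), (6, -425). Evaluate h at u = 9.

-1202

Write h(u) = au^3 + bu^2 + cu + d. Substituting each data point gives a linear system:
  d = -5
  8a + 4b + 2c + d = -33
  27a + 9b + 3c + d = -80
  216a + 36b + 6c + d = -425
Solving the system yields a = -1, b = -6, c = 2, d = -5.
So h(u) = -u^3 - 6u^2 + 2u - 5.
Then h(9) = -1202.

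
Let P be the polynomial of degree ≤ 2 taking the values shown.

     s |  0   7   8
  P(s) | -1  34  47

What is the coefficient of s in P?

Write P(s) = as^2 + bs + c. Substituting each data point gives a linear system:
  c = -1
  49a + 7b + c = 34
  64a + 8b + c = 47
Solving the system yields a = 1, b = -2, c = -1.
So P(s) = s^2 - 2s - 1.
The coefficient of s is -2.

-2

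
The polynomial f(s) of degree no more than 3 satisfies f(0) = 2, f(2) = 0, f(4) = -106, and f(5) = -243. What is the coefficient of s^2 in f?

5

Write f(s) = as^3 + bs^2 + cs + d. Substituting each data point gives a linear system:
  d = 2
  8a + 4b + 2c + d = 0
  64a + 16b + 4c + d = -106
  125a + 25b + 5c + d = -243
Solving the system yields a = -3, b = 5, c = 1, d = 2.
So f(s) = -3s^3 + 5s^2 + s + 2.
The coefficient of s^2 is 5.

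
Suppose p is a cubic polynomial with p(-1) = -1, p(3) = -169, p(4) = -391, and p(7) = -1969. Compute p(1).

-1

Write p(n) = an^3 + bn^2 + cn + d. Substituting each data point gives a linear system:
  -a + b - c + d = -1
  27a + 9b + 3c + d = -169
  64a + 16b + 4c + d = -391
  343a + 49b + 7c + d = -1969
Solving the system yields a = -5, b = -6, c = 5, d = 5.
So p(n) = -5n³ - 6n² + 5n + 5.
Then p(1) = -1.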